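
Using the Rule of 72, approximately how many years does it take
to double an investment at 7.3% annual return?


Formula: Years ≈ 72 / r
Substituting: Years ≈ 72 / 7.3
Years ≈ 9.9

9.9 years


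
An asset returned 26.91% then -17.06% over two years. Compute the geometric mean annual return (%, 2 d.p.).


Formula: Geometric mean = ((1+r1)*(1+r2))^(1/2) - 1
Product: (1 + 0.2691) * (1 + -0.1706) = 1.2691 * 0.8294 = 1.052592
Square root: 1.052592^0.5 = 1.025959
Geometric mean = 1.025959 - 1 = 0.025959
As percentage: 2.60%

2.60%


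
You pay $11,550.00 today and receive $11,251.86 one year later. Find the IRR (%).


Formula: IRR = C1/C0 - 1
Substituting: IRR = $11,251.86 / $11,550.00 - 1
Ratio: 0.974187 - 1 = -0.025813
IRR = -2.5813%

-2.5813%


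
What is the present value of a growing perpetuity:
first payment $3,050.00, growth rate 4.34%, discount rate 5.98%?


Formula: PV = C / (r - g)
Spread: r - g = 0.0598 - 0.0434 = 0.0164
Substituting: PV = $3,050.00 / 0.0164
PV = $185,975.61

$185,975.61


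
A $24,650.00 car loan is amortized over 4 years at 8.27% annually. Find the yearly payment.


Formula: PMT = PV * r / (1 - (1+r)^(-n))
Denominator: 1 - (1 + 0.0827)^(-4) = 0.272275
Numerator: $24,650.00 * 0.0827 = 2038.555
PMT = 2038.555 / 0.272275 = $7,487.13

$7,487.13


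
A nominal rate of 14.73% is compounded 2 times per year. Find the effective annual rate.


Formula: EAR = (1 + r/m)^m - 1
Period rate: r/m = 0.1473 / 2 = 0.07365
Compounding: (1 + 0.07365)^2 = 1.152724
EAR = 1.152724 - 1 = 0.152724

0.152724


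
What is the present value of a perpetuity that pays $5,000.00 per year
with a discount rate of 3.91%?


Formula: PV = C / r
Substituting: PV = $5,000.00 / 0.0391
PV = $127,877.24

$127,877.24


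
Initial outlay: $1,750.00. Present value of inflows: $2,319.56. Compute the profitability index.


Formula: PI = PV(cash flows) / initial investment
Substituting: PI = $2,319.56 / $1,750.00
PI = 1.3255

1.3255


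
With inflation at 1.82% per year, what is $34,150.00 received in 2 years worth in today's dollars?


Formula: Real value = nominal / (1 + inflation)^years
Price level: (1 + 0.0182)^2 = 1.036731
Real value = $34,150.00 / 1.036731 = $32,940.07

$32,940.07


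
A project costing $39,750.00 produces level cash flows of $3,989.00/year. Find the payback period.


Formula: Payback = investment / annual cash flow
Substituting: Payback = $39,750.00 / $3,989.00
Payback = 9.9649 years

9.9649 years


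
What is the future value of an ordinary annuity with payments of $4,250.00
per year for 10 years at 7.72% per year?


Formula: FV = PMT * ((1+r)^n - 1) / r
Growth factor: (1 + 0.0772)^10 = 2.103601
Numerator: 2.103601 - 1 = 1.103601
FV = $4,250.00 * 1.103601 / 0.0772 = $60,755.26

$60,755.26


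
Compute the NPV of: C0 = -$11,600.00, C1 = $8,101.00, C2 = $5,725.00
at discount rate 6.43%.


Formula: NPV = C0 + C1/(1+r) + C2/(1+r)^2
Discount C1: $8,101.00 / (1 + 0.0643) = $7,611.58
Discount C2: $5,725.00 / (1 + 0.0643)^2 = $5,054.14
NPV = -$11,600.00 + $7,611.58 + $5,054.14 = $1,065.72

$1,065.72


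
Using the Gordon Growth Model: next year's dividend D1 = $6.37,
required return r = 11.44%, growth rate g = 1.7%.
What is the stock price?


Formula: P = D1 / (r - g)
Spread: r - g = 0.1144 - 0.017 = 0.0974
Substituting: P = $6.37 / 0.0974
P = $65.40

$65.40


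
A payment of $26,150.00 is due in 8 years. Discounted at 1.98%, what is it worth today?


Formula: PV = FV / (1 + r)^n
Substituting: PV = $26,150.00 / (1 + 0.0198)^8
Discount factor: (1.0198)^8 = 1.169823
PV = $26,150.00 / 1.169823 = $22,353.81

$22,353.81


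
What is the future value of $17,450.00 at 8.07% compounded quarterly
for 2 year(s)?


Formula: FV = P * (1 + r/m)^(m*t)
Period rate: r/m = 0.0807 / 4 = 0.020175
Total periods: m*t = 4 * 2 = 8
Growth factor: (1 + 0.020175)^8 = 1.173269
FV = $17,450.00 * 1.173269 = $20,473.54

$20,473.54


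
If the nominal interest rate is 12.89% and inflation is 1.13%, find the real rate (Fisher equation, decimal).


Formula: (1 + r_real) = (1 + r_nom) / (1 + inflation)
Substituting: (1 + r_real) = 1.1289 / 1.0113
(1 + r_real) = 1.116286
r_real = 1.116286 - 1 = 0.116286

0.116286


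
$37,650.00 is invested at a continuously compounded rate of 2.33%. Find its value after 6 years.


Formula: FV = P * e^(r*t)
Exponent: r*t = 0.0233 * 6 = 0.1398
e^(0.1398) = 1.150044
FV = $37,650.00 * 1.150044 = $43,299.15

$43,299.15


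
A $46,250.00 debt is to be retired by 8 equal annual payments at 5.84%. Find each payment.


Formula: PMT = PV * r / (1 - (1+r)^(-n))
Denominator: 1 - (1 + 0.0584)^(-8) = 0.36496
Numerator: $46,250.00 * 0.0584 = 2701.0
PMT = 2701.0 / 0.36496 = $7,400.82

$7,400.82


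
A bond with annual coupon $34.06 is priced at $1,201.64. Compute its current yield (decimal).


Formula: Current yield = annual coupon / price
Substituting: CY = $34.06 / $1,201.64
CY = 0.028345

0.028345


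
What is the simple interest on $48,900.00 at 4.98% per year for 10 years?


Formula: I = P * r * t
Substituting: I = $48,900.00 * 0.0498 * 10
Step: I = $48,900.00 * 0.498
I = $24,352.20

$24,352.20


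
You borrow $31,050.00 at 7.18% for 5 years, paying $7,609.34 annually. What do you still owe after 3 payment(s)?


Formula: Balance = PV*(1+r)^k - PMT*((1+r)^k - 1)/r
Growth: (1 + 0.0718)^3 = 1.231236
Accumulated factor: ((1+r)^k - 1)/r = 3.220555
Balance = $31,050.00 * 1.231236 - $7,609.34 * 3.220555
Balance = $13,723.57

$13,723.57


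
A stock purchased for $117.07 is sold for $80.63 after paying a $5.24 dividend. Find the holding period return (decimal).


Formula: HPR = (P1 - P0 + D) / P0
Gain: $80.63 - $117.07 + $5.24 = -$31.20
HPR = -$31.20 / $117.07 = -0.2665

-0.2665


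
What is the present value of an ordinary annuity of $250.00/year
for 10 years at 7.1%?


Formula: PV = PMT * (1 - (1+r)^(-n)) / r
Discount factor: (1 + 0.071)^(-10) = 0.503623
Bracket: 1 - 0.503623 = 0.496377
PV = $250.00 * 0.496377 / 0.071 = $1,747.81

$1,747.81


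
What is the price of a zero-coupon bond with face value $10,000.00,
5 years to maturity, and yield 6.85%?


Formula: Price = FV / (1 + r)^n
Substituting: Price = $10,000.00 / (1 + 0.0685)^5
Discount factor: (1.0685)^5 = 1.392748
Price = $10,000.00 / 1.392748 = $7,180.05

$7,180.05


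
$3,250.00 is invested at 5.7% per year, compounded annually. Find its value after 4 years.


Formula: FV = P * (1 + r)^n
Substituting: FV = $3,250.00 * (1 + 0.057)^4
Growth factor: (1.057)^4 = 1.248245
FV = $3,250.00 * 1.248245 = $4,056.80

$4,056.80


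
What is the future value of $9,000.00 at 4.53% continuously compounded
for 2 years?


Formula: FV = P * e^(r*t)
Exponent: r*t = 0.0453 * 2 = 0.0906
e^(0.0906) = 1.094831
FV = $9,000.00 * 1.094831 = $9,853.48

$9,853.48


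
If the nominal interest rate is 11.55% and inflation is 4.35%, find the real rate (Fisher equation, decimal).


Formula: (1 + r_real) = (1 + r_nom) / (1 + inflation)
Substituting: (1 + r_real) = 1.1155 / 1.0435
(1 + r_real) = 1.068999
r_real = 1.068999 - 1 = 0.068999

0.068999


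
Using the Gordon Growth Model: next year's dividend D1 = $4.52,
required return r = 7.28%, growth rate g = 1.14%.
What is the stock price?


Formula: P = D1 / (r - g)
Spread: r - g = 0.0728 - 0.0114 = 0.0614
Substituting: P = $4.52 / 0.0614
P = $73.62

$73.62


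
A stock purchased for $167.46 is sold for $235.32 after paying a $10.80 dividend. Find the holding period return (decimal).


Formula: HPR = (P1 - P0 + D) / P0
Gain: $235.32 - $167.46 + $10.80 = $78.66
HPR = $78.66 / $167.46 = 0.4697

0.4697


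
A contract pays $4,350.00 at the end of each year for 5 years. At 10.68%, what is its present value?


Formula: PV = PMT * (1 - (1+r)^(-n)) / r
Discount factor: (1 + 0.1068)^(-5) = 0.60208
Bracket: 1 - 0.60208 = 0.39792
PV = $4,350.00 * 0.39792 / 0.1068 = $16,207.41

$16,207.41


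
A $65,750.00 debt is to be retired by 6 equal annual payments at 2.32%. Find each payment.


Formula: PMT = PV * r / (1 - (1+r)^(-n))
Denominator: 1 - (1 + 0.0232)^(-6) = 0.128561
Numerator: $65,750.00 * 0.0232 = 1525.4
PMT = 1525.4 / 0.128561 = $11,865.15

$11,865.15


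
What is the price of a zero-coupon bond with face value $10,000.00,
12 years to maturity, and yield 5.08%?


Formula: Price = FV / (1 + r)^n
Substituting: Price = $10,000.00 / (1 + 0.0508)^12
Discount factor: (1.0508)^12 = 1.812345
Price = $10,000.00 / 1.812345 = $5,517.71

$5,517.71


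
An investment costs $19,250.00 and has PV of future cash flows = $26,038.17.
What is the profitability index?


Formula: PI = PV(cash flows) / initial investment
Substituting: PI = $26,038.17 / $19,250.00
PI = 1.3526

1.3526


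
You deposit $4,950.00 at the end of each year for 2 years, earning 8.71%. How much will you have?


Formula: FV = PMT * ((1+r)^n - 1) / r
Growth factor: (1 + 0.0871)^2 = 1.181786
Numerator: 1.181786 - 1 = 0.181786
FV = $4,950.00 * 0.181786 / 0.0871 = $10,331.15

$10,331.15


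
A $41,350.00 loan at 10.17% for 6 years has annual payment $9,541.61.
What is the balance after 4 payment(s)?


Formula: Balance = PV*(1+r)^k - PMT*((1+r)^k - 1)/r
Growth: (1 + 0.1017)^4 = 1.473172
Accumulated factor: ((1+r)^k - 1)/r = 4.652623
Balance = $41,350.00 * 1.473172 - $9,541.61 * 4.652623
Balance = $16,522.14

$16,522.14


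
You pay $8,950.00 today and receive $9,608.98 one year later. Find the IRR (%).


Formula: IRR = C1/C0 - 1
Substituting: IRR = $9,608.98 / $8,950.00 - 1
Ratio: 1.073629 - 1 = 0.073629
IRR = 7.3629%

7.3629%


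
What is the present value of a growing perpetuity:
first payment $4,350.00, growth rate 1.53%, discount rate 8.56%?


Formula: PV = C / (r - g)
Spread: r - g = 0.0856 - 0.0153 = 0.0703
Substituting: PV = $4,350.00 / 0.0703
PV = $61,877.67

$61,877.67


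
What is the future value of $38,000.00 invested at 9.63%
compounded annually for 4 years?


Formula: FV = P * (1 + r)^n
Substituting: FV = $38,000.00 * (1 + 0.0963)^4
Growth factor: (1.0963)^4 = 1.4445
FV = $38,000.00 * 1.4445 = $54,891.01

$54,891.01


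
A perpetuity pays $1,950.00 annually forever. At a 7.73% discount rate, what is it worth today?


Formula: PV = C / r
Substituting: PV = $1,950.00 / 0.0773
PV = $25,226.39

$25,226.39


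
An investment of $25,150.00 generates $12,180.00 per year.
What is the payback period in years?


Formula: Payback = investment / annual cash flow
Substituting: Payback = $25,150.00 / $12,180.00
Payback = 2.0649 years

2.0649 years


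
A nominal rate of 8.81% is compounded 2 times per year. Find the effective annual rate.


Formula: EAR = (1 + r/m)^m - 1
Period rate: r/m = 0.0881 / 2 = 0.04405
Compounding: (1 + 0.04405)^2 = 1.09004
EAR = 1.09004 - 1 = 0.09004

0.09004


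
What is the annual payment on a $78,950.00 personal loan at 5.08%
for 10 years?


Formula: PMT = PV * r / (1 - (1+r)^(-n))
Denominator: 1 - (1 + 0.0508)^(-10) = 0.390745
Numerator: $78,950.00 * 0.0508 = 4010.66
PMT = 4010.66 / 0.390745 = $10,264.15

$10,264.15


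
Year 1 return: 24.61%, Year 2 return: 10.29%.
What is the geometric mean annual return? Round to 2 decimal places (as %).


Formula: Geometric mean = ((1+r1)*(1+r2))^(1/2) - 1
Product: (1 + 0.2461) * (1 + 0.1029) = 1.2461 * 1.1029 = 1.374324
Square root: 1.374324^0.5 = 1.172316
Geometric mean = 1.172316 - 1 = 0.172316
As percentage: 17.23%

17.23%


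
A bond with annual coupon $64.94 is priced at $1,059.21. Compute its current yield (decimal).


Formula: Current yield = annual coupon / price
Substituting: CY = $64.94 / $1,059.21
CY = 0.06131

0.06131


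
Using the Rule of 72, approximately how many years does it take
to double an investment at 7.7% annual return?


Formula: Years ≈ 72 / r
Substituting: Years ≈ 72 / 7.7
Years ≈ 9.4

9.4 years


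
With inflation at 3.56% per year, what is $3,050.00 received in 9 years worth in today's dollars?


Formula: Real value = nominal / (1 + inflation)^years
Price level: (1 + 0.0356)^9 = 1.370025
Real value = $3,050.00 / 1.370025 = $2,226.24

$2,226.24


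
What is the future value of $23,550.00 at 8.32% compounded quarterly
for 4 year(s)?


Formula: FV = P * (1 + r/m)^(m*t)
Period rate: r/m = 0.0832 / 4 = 0.0208
Total periods: m*t = 4 * 4 = 16
Growth factor: (1 + 0.0208)^16 = 1.390115
FV = $23,550.00 * 1.390115 = $32,737.20

$32,737.20


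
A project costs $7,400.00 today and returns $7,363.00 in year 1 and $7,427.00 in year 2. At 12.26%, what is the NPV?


Formula: NPV = C0 + C1/(1+r) + C2/(1+r)^2
Discount C1: $7,363.00 / (1 + 0.1226) = $6,558.88
Discount C2: $7,427.00 / (1 + 0.1226)^2 = $5,893.37
NPV = -$7,400.00 + $6,558.88 + $5,893.37 = $5,052.25

$5,052.25


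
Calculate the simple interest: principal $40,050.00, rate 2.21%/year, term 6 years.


Formula: I = P * r * t
Substituting: I = $40,050.00 * 0.0221 * 6
Step: I = $40,050.00 * 0.1326
I = $5,310.63

$5,310.63


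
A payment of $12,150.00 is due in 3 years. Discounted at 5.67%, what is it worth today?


Formula: PV = FV / (1 + r)^n
Substituting: PV = $12,150.00 / (1 + 0.0567)^3
Discount factor: (1.0567)^3 = 1.179927
PV = $12,150.00 / 1.179927 = $10,297.25

$10,297.25


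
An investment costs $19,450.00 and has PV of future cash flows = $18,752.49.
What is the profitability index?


Formula: PI = PV(cash flows) / initial investment
Substituting: PI = $18,752.49 / $19,450.00
PI = 0.9641

0.9641


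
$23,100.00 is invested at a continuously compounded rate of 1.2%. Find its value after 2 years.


Formula: FV = P * e^(r*t)
Exponent: r*t = 0.012 * 2 = 0.024
e^(0.024) = 1.02429
FV = $23,100.00 * 1.02429 = $23,661.11

$23,661.11


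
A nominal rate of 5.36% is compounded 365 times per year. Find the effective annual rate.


Formula: EAR = (1 + r/m)^m - 1
Period rate: r/m = 0.0536 / 365 = 0.000147
Compounding: (1 + 0.000147)^365 = 1.055058
EAR = 1.055058 - 1 = 0.055058

0.055058


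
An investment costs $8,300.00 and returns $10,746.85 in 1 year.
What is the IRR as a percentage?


Formula: IRR = C1/C0 - 1
Substituting: IRR = $10,746.85 / $8,300.00 - 1
Ratio: 1.294801 - 1 = 0.294801
IRR = 29.4801%

29.4801%


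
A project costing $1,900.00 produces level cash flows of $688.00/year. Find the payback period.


Formula: Payback = investment / annual cash flow
Substituting: Payback = $1,900.00 / $688.00
Payback = 2.7616 years

2.7616 years


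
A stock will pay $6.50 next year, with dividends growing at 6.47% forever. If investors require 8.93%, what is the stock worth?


Formula: P = D1 / (r - g)
Spread: r - g = 0.0893 - 0.0647 = 0.0246
Substituting: P = $6.50 / 0.0246
P = $264.23

$264.23


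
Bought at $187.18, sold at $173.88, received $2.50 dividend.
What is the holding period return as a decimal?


Formula: HPR = (P1 - P0 + D) / P0
Gain: $173.88 - $187.18 + $2.50 = -$10.80
HPR = -$10.80 / $187.18 = -0.0577

-0.0577


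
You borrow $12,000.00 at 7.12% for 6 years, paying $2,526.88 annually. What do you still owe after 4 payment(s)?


Formula: Balance = PV*(1+r)^k - PMT*((1+r)^k - 1)/r
Growth: (1 + 0.0712)^4 = 1.316686
Accumulated factor: ((1+r)^k - 1)/r = 4.447839
Balance = $12,000.00 * 1.316686 - $2,526.88 * 4.447839
Balance = $4,561.08

$4,561.08


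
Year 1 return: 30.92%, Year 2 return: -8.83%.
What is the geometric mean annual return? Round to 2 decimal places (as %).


Formula: Geometric mean = ((1+r1)*(1+r2))^(1/2) - 1
Product: (1 + 0.3092) * (1 + -0.0883) = 1.3092 * 0.9117 = 1.193598
Square root: 1.193598^0.5 = 1.092519
Geometric mean = 1.092519 - 1 = 0.092519
As percentage: 9.25%

9.25%


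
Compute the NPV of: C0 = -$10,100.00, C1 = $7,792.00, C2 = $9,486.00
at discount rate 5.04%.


Formula: NPV = C0 + C1/(1+r) + C2/(1+r)^2
Discount C1: $7,792.00 / (1 + 0.0504) = $7,418.13
Discount C2: $9,486.00 / (1 + 0.0504)^2 = $8,597.53
NPV = -$10,100.00 + $7,418.13 + $8,597.53 = $5,915.66

$5,915.66


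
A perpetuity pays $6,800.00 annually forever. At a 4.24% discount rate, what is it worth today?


Formula: PV = C / r
Substituting: PV = $6,800.00 / 0.0424
PV = $160,377.36

$160,377.36


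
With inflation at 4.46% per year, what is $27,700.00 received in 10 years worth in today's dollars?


Formula: Real value = nominal / (1 + inflation)^years
Price level: (1 + 0.0446)^10 = 1.547035
Real value = $27,700.00 / 1.547035 = $17,905.22

$17,905.22


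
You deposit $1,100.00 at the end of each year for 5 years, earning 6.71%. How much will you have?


Formula: FV = PMT * ((1+r)^n - 1) / r
Growth factor: (1 + 0.0671)^5 = 1.383648
Numerator: 1.383648 - 1 = 0.383648
FV = $1,100.00 * 0.383648 / 0.0671 = $6,289.31

$6,289.31


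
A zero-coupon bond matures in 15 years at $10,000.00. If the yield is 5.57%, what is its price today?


Formula: Price = FV / (1 + r)^n
Substituting: Price = $10,000.00 / (1 + 0.0557)^15
Discount factor: (1.0557)^15 = 2.254799
Price = $10,000.00 / 2.254799 = $4,434.99

$4,434.99


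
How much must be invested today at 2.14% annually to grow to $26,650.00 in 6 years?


Formula: PV = FV / (1 + r)^n
Substituting: PV = $26,650.00 / (1 + 0.0214)^6
Discount factor: (1.0214)^6 = 1.135469
PV = $26,650.00 / 1.135469 = $23,470.49

$23,470.49


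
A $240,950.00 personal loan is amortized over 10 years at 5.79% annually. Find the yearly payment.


Formula: PMT = PV * r / (1 - (1+r)^(-n))
Denominator: 1 - (1 + 0.0579)^(-10) = 0.430421
Numerator: $240,950.00 * 0.0579 = 13951.005
PMT = 13951.005 / 0.430421 = $32,412.45

$32,412.45


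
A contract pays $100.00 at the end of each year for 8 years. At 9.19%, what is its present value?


Formula: PV = PMT * (1 - (1+r)^(-n)) / r
Discount factor: (1 + 0.0919)^(-8) = 0.494922
Bracket: 1 - 0.494922 = 0.505078
PV = $100.00 * 0.505078 / 0.0919 = $549.59

$549.59


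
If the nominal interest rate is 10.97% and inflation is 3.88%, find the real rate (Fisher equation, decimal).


Formula: (1 + r_real) = (1 + r_nom) / (1 + inflation)
Substituting: (1 + r_real) = 1.1097 / 1.0388
(1 + r_real) = 1.068252
r_real = 1.068252 - 1 = 0.068252

0.068252


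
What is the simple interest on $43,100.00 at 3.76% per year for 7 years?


Formula: I = P * r * t
Substituting: I = $43,100.00 * 0.0376 * 7
Step: I = $43,100.00 * 0.2632
I = $11,343.92

$11,343.92


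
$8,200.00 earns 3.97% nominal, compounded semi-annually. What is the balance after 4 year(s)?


Formula: FV = P * (1 + r/m)^(m*t)
Period rate: r/m = 0.0397 / 2 = 0.01985
Total periods: m*t = 2 * 4 = 8
Growth factor: (1 + 0.01985)^8 = 1.170282
FV = $8,200.00 * 1.170282 = $9,596.31

$9,596.31


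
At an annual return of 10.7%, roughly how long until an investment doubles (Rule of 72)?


Formula: Years ≈ 72 / r
Substituting: Years ≈ 72 / 10.7
Years ≈ 6.7

6.7 years


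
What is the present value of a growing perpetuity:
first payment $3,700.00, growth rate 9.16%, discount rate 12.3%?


Formula: PV = C / (r - g)
Spread: r - g = 0.123 - 0.0916 = 0.0314
Substituting: PV = $3,700.00 / 0.0314
PV = $117,834.39

$117,834.39


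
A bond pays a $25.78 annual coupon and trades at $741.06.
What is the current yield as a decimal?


Formula: Current yield = annual coupon / price
Substituting: CY = $25.78 / $741.06
CY = 0.034788

0.034788


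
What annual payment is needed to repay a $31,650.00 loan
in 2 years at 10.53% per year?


Formula: PMT = PV * r / (1 - (1+r)^(-n))
Denominator: 1 - (1 + 0.1053)^(-2) = 0.18146
Numerator: $31,650.00 * 0.1053 = 3332.745
PMT = 3332.745 / 0.18146 = $18,366.23

$18,366.23


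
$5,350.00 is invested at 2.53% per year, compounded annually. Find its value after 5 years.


Formula: FV = P * (1 + r)^n
Substituting: FV = $5,350.00 * (1 + 0.0253)^5
Growth factor: (1.0253)^5 = 1.133065
FV = $5,350.00 * 1.133065 = $6,061.90

$6,061.90


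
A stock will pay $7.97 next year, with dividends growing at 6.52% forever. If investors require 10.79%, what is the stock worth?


Formula: P = D1 / (r - g)
Spread: r - g = 0.1079 - 0.0652 = 0.0427
Substituting: P = $7.97 / 0.0427
P = $186.65

$186.65


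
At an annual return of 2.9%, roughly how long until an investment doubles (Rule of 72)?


Formula: Years ≈ 72 / r
Substituting: Years ≈ 72 / 2.9
Years ≈ 24.8

24.8 years


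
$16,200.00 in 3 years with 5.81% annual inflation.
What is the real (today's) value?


Formula: Real value = nominal / (1 + inflation)^years
Price level: (1 + 0.0581)^3 = 1.184623
Real value = $16,200.00 / 1.184623 = $13,675.24

$13,675.24


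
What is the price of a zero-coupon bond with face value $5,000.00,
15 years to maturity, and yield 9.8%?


Formula: Price = FV / (1 + r)^n
Substituting: Price = $5,000.00 / (1 + 0.098)^15
Discount factor: (1.098)^15 = 4.064762
Price = $5,000.00 / 4.064762 = $1,230.08

$1,230.08


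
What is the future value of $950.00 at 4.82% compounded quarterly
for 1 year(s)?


Formula: FV = P * (1 + r/m)^(m*t)
Period rate: r/m = 0.0482 / 4 = 0.01205
Total periods: m*t = 4 * 1 = 4
Growth factor: (1 + 0.01205)^4 = 1.049078
FV = $950.00 * 1.049078 = $996.62

$996.62


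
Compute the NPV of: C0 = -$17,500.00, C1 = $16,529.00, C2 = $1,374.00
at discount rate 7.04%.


Formula: NPV = C0 + C1/(1+r) + C2/(1+r)^2
Discount C1: $16,529.00 / (1 + 0.0704) = $15,441.89
Discount C2: $1,374.00 / (1 + 0.0704)^2 = $1,199.21
NPV = -$17,500.00 + $15,441.89 + $1,199.21 = -$858.90

-$858.90


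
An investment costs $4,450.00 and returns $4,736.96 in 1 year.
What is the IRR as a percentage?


Formula: IRR = C1/C0 - 1
Substituting: IRR = $4,736.96 / $4,450.00 - 1
Ratio: 1.064485 - 1 = 0.064485
IRR = 6.4485%

6.4485%


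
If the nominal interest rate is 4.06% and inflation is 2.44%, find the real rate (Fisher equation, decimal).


Formula: (1 + r_real) = (1 + r_nom) / (1 + inflation)
Substituting: (1 + r_real) = 1.0406 / 1.0244
(1 + r_real) = 1.015814
r_real = 1.015814 - 1 = 0.015814

0.015814


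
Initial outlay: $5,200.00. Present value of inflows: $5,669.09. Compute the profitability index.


Formula: PI = PV(cash flows) / initial investment
Substituting: PI = $5,669.09 / $5,200.00
PI = 1.0902

1.0902


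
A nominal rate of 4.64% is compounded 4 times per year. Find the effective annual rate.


Formula: EAR = (1 + r/m)^m - 1
Period rate: r/m = 0.0464 / 4 = 0.0116
Compounding: (1 + 0.0116)^4 = 1.047214
EAR = 1.047214 - 1 = 0.047214

0.047214


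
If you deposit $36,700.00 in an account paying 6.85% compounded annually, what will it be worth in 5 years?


Formula: FV = P * (1 + r)^n
Substituting: FV = $36,700.00 * (1 + 0.0685)^5
Growth factor: (1.0685)^5 = 1.392748
FV = $36,700.00 * 1.392748 = $51,113.86

$51,113.86


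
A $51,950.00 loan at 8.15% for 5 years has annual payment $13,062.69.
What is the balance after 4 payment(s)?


Formula: Balance = PV*(1+r)^k - PMT*((1+r)^k - 1)/r
Growth: (1 + 0.0815)^4 = 1.368063
Accumulated factor: ((1+r)^k - 1)/r = 4.51611
Balance = $51,950.00 * 1.368063 - $13,062.69 * 4.51611
Balance = $12,078.32

$12,078.32


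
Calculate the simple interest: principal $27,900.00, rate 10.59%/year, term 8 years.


Formula: I = P * r * t
Substituting: I = $27,900.00 * 0.1059 * 8
Step: I = $27,900.00 * 0.8472
I = $23,636.88

$23,636.88


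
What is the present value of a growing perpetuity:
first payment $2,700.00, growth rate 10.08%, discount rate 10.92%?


Formula: PV = C / (r - g)
Spread: r - g = 0.1092 - 0.1008 = 0.0084
Substituting: PV = $2,700.00 / 0.0084
PV = $321,428.57

$321,428.57


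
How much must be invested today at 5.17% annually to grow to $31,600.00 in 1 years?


Formula: PV = FV / (1 + r)^n
Substituting: PV = $31,600.00 / (1 + 0.0517)^1
Discount factor: (1.0517)^1 = 1.0517
PV = $31,600.00 / 1.0517 = $30,046.59

$30,046.59


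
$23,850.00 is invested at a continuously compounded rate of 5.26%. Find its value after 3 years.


Formula: FV = P * e^(r*t)
Exponent: r*t = 0.0526 * 3 = 0.1578
e^(0.1578) = 1.170932
FV = $23,850.00 * 1.170932 = $27,926.73

$27,926.73


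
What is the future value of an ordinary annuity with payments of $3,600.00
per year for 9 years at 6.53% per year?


Formula: FV = PMT * ((1+r)^n - 1) / r
Growth factor: (1 + 0.0653)^9 = 1.767044
Numerator: 1.767044 - 1 = 0.767044
FV = $3,600.00 * 0.767044 / 0.0653 = $42,287.26

$42,287.26


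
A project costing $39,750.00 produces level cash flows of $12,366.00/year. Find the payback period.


Formula: Payback = investment / annual cash flow
Substituting: Payback = $39,750.00 / $12,366.00
Payback = 3.2145 years

3.2145 years


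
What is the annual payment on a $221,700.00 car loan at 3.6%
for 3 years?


Formula: PMT = PV * r / (1 - (1+r)^(-n))
Denominator: 1 - (1 + 0.036)^(-3) = 0.100667
Numerator: $221,700.00 * 0.036 = 7981.2
PMT = 7981.2 / 0.100667 = $79,283.51

$79,283.51


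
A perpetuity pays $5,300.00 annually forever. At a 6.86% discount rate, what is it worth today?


Formula: PV = C / r
Substituting: PV = $5,300.00 / 0.0686
PV = $77,259.48

$77,259.48


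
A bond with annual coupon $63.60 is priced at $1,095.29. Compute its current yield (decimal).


Formula: Current yield = annual coupon / price
Substituting: CY = $63.60 / $1,095.29
CY = 0.058067

0.058067


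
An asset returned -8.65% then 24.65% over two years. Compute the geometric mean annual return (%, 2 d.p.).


Formula: Geometric mean = ((1+r1)*(1+r2))^(1/2) - 1
Product: (1 + -0.0865) * (1 + 0.2465) = 0.9135 * 1.2465 = 1.138678
Square root: 1.138678^0.5 = 1.067088
Geometric mean = 1.067088 - 1 = 0.067088
As percentage: 6.71%

6.71%


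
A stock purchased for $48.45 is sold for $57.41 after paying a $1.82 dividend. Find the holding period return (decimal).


Formula: HPR = (P1 - P0 + D) / P0
Gain: $57.41 - $48.45 + $1.82 = $10.78
HPR = $10.78 / $48.45 = 0.2225

0.2225


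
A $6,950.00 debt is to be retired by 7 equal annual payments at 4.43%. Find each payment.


Formula: PMT = PV * r / (1 - (1+r)^(-n))
Denominator: 1 - (1 + 0.0443)^(-7) = 0.261717
Numerator: $6,950.00 * 0.0443 = 307.885
PMT = 307.885 / 0.261717 = $1,176.41

$1,176.41


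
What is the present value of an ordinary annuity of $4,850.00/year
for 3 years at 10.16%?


Formula: PV = PMT * (1 - (1+r)^(-n)) / r
Discount factor: (1 + 0.1016)^(-3) = 0.748046
Bracket: 1 - 0.748046 = 0.251954
PV = $4,850.00 * 0.251954 / 0.1016 = $12,027.34

$12,027.34


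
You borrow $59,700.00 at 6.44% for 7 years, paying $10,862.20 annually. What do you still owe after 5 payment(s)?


Formula: Balance = PV*(1+r)^k - PMT*((1+r)^k - 1)/r
Growth: (1 + 0.0644)^5 = 1.366232
Accumulated factor: ((1+r)^k - 1)/r = 5.686826
Balance = $59,700.00 * 1.366232 - $10,862.20 * 5.686826
Balance = $19,792.58

$19,792.58


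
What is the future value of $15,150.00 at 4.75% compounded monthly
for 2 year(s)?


Formula: FV = P * (1 + r/m)^(m*t)
Period rate: r/m = 0.0475 / 12 = 0.003958
Total periods: m*t = 12 * 2 = 24
Growth factor: (1 + 0.003958)^24 = 1.099453
FV = $15,150.00 * 1.099453 = $16,656.71

$16,656.71


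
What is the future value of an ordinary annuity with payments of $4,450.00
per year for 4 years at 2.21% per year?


Formula: FV = PMT * ((1+r)^n - 1) / r
Growth factor: (1 + 0.0221)^4 = 1.091374
Numerator: 1.091374 - 1 = 0.091374
FV = $4,450.00 * 0.091374 / 0.0221 = $18,398.81

$18,398.81


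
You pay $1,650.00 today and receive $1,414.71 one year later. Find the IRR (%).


Formula: IRR = C1/C0 - 1
Substituting: IRR = $1,414.71 / $1,650.00 - 1
Ratio: 0.8574 - 1 = -0.1426
IRR = -14.26%

-14.26%


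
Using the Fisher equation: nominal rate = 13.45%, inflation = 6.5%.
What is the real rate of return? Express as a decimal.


Formula: (1 + r_real) = (1 + r_nom) / (1 + inflation)
Substituting: (1 + r_real) = 1.1345 / 1.065
(1 + r_real) = 1.065258
r_real = 1.065258 - 1 = 0.065258

0.065258


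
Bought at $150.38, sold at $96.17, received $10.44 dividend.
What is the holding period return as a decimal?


Formula: HPR = (P1 - P0 + D) / P0
Gain: $96.17 - $150.38 + $10.44 = -$43.77
HPR = -$43.77 / $150.38 = -0.2911

-0.2911


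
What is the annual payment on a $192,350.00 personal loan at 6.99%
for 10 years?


Formula: PMT = PV * r / (1 - (1+r)^(-n))
Denominator: 1 - (1 + 0.0699)^(-10) = 0.491175
Numerator: $192,350.00 * 0.0699 = 13445.265
PMT = 13445.265 / 0.491175 = $27,373.65

$27,373.65


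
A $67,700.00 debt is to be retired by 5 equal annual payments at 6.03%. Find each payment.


Formula: PMT = PV * r / (1 - (1+r)^(-n))
Denominator: 1 - (1 + 0.0603)^(-5) = 0.253798
Numerator: $67,700.00 * 0.0603 = 4082.31
PMT = 4082.31 / 0.253798 = $16,084.86

$16,084.86


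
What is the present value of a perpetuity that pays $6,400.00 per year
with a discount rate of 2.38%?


Formula: PV = C / r
Substituting: PV = $6,400.00 / 0.0238
PV = $268,907.56

$268,907.56


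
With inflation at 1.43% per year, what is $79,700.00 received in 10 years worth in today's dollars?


Formula: Real value = nominal / (1 + inflation)^years
Price level: (1 + 0.0143)^10 = 1.152562
Real value = $79,700.00 / 1.152562 = $69,150.30

$69,150.30


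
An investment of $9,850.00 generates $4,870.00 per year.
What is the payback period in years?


Formula: Payback = investment / annual cash flow
Substituting: Payback = $9,850.00 / $4,870.00
Payback = 2.0226 years

2.0226 years


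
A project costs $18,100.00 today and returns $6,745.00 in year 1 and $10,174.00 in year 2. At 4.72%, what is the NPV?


Formula: NPV = C0 + C1/(1+r) + C2/(1+r)^2
Discount C1: $6,745.00 / (1 + 0.0472) = $6,440.99
Discount C2: $10,174.00 / (1 + 0.0472)^2 = $9,277.53
NPV = -$18,100.00 + $6,440.99 + $9,277.53 = -$2,381.48

-$2,381.48


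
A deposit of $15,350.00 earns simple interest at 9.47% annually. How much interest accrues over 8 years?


Formula: I = P * r * t
Substituting: I = $15,350.00 * 0.0947 * 8
Step: I = $15,350.00 * 0.7576
I = $11,629.16

$11,629.16


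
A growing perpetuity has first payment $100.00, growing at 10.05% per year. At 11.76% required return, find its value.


Formula: PV = C / (r - g)
Spread: r - g = 0.1176 - 0.1005 = 0.0171
Substituting: PV = $100.00 / 0.0171
PV = $5,847.95

$5,847.95


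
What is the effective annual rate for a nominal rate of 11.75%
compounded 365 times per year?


Formula: EAR = (1 + r/m)^m - 1
Period rate: r/m = 0.1175 / 365 = 0.000322
Compounding: (1 + 0.000322)^365 = 1.12466
EAR = 1.12466 - 1 = 0.12466

0.12466


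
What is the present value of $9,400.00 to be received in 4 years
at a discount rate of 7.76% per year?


Formula: PV = FV / (1 + r)^n
Substituting: PV = $9,400.00 / (1 + 0.0776)^4
Discount factor: (1.0776)^4 = 1.348436
PV = $9,400.00 / 1.348436 = $6,971.04

$6,971.04


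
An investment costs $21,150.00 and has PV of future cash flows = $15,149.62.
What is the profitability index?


Formula: PI = PV(cash flows) / initial investment
Substituting: PI = $15,149.62 / $21,150.00
PI = 0.7163

0.7163


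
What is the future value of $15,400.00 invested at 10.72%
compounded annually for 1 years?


Formula: FV = P * (1 + r)^n
Substituting: FV = $15,400.00 * (1 + 0.1072)^1
Growth factor: (1.1072)^1 = 1.1072
FV = $15,400.00 * 1.1072 = $17,050.88

$17,050.88


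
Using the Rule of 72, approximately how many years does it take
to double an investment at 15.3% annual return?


Formula: Years ≈ 72 / r
Substituting: Years ≈ 72 / 15.3
Years ≈ 4.7

4.7 years


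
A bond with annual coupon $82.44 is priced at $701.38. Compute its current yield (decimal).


Formula: Current yield = annual coupon / price
Substituting: CY = $82.44 / $701.38
CY = 0.11754

0.11754


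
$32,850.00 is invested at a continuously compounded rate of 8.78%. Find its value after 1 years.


Formula: FV = P * e^(r*t)
Exponent: r*t = 0.0878 * 1 = 0.0878
e^(0.0878) = 1.09177
FV = $32,850.00 * 1.09177 = $35,864.64

$35,864.64


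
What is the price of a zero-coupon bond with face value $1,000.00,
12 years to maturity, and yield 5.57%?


Formula: Price = FV / (1 + r)^n
Substituting: Price = $1,000.00 / (1 + 0.0557)^12
Discount factor: (1.0557)^12 = 1.9164
Price = $1,000.00 / 1.9164 = $521.81

$521.81


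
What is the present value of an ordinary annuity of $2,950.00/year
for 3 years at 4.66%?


Formula: PV = PMT * (1 - (1+r)^(-n)) / r
Discount factor: (1 + 0.0466)^(-3) = 0.872284
Bracket: 1 - 0.872284 = 0.127716
PV = $2,950.00 * 0.127716 / 0.0466 = $8,085.04

$8,085.04


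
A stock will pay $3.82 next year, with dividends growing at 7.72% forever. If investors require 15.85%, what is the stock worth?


Formula: P = D1 / (r - g)
Spread: r - g = 0.1585 - 0.0772 = 0.0813
Substituting: P = $3.82 / 0.0813
P = $46.99

$46.99


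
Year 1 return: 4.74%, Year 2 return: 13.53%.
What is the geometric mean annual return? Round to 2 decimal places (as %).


Formula: Geometric mean = ((1+r1)*(1+r2))^(1/2) - 1
Product: (1 + 0.0474) * (1 + 0.1353) = 1.0474 * 1.1353 = 1.189113
Square root: 1.189113^0.5 = 1.090465
Geometric mean = 1.090465 - 1 = 0.090465
As percentage: 9.05%

9.05%


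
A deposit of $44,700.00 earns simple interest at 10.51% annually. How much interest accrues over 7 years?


Formula: I = P * r * t
Substituting: I = $44,700.00 * 0.1051 * 7
Step: I = $44,700.00 * 0.7357
I = $32,885.79

$32,885.79


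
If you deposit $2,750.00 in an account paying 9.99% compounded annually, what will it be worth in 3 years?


Formula: FV = P * (1 + r)^n
Substituting: FV = $2,750.00 * (1 + 0.0999)^3
Growth factor: (1.0999)^3 = 1.330637
FV = $2,750.00 * 1.330637 = $3,659.25

$3,659.25


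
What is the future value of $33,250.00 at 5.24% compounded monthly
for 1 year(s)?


Formula: FV = P * (1 + r/m)^(m*t)
Period rate: r/m = 0.0524 / 12 = 0.004367
Total periods: m*t = 12 * 1 = 12
Growth factor: (1 + 0.004367)^12 = 1.053677
FV = $33,250.00 * 1.053677 = $35,034.76

$35,034.76


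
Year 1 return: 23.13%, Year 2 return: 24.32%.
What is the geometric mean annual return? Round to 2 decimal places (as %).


Formula: Geometric mean = ((1+r1)*(1+r2))^(1/2) - 1
Product: (1 + 0.2313) * (1 + 0.2432) = 1.2313 * 1.2432 = 1.530752
Square root: 1.530752^0.5 = 1.237236
Geometric mean = 1.237236 - 1 = 0.237236
As percentage: 23.72%

23.72%


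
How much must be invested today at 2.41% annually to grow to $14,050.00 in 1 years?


Formula: PV = FV / (1 + r)^n
Substituting: PV = $14,050.00 / (1 + 0.0241)^1
Discount factor: (1.0241)^1 = 1.0241
PV = $14,050.00 / 1.0241 = $13,719.36

$13,719.36


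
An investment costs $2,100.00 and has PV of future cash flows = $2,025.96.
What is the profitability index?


Formula: PI = PV(cash flows) / initial investment
Substituting: PI = $2,025.96 / $2,100.00
PI = 0.9647

0.9647


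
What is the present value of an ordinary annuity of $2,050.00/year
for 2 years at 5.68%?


Formula: PV = PMT * (1 - (1+r)^(-n)) / r
Discount factor: (1 + 0.0568)^(-2) = 0.895394
Bracket: 1 - 0.895394 = 0.104606
PV = $2,050.00 * 0.104606 / 0.0568 = $3,775.38

$3,775.38


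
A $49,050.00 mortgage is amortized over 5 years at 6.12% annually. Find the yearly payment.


Formula: PMT = PV * r / (1 - (1+r)^(-n))
Denominator: 1 - (1 + 0.0612)^(-5) = 0.256957
Numerator: $49,050.00 * 0.0612 = 3001.86
PMT = 3001.86 / 0.256957 = $11,682.33

$11,682.33


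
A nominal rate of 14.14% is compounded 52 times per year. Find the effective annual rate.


Formula: EAR = (1 + r/m)^m - 1
Period rate: r/m = 0.1414 / 52 = 0.002719
Compounding: (1 + 0.002719)^52 = 1.151664
EAR = 1.151664 - 1 = 0.151664

0.151664


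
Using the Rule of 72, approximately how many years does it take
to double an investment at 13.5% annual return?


Formula: Years ≈ 72 / r
Substituting: Years ≈ 72 / 13.5
Years ≈ 5.3

5.3 years


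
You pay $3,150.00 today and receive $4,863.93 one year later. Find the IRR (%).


Formula: IRR = C1/C0 - 1
Substituting: IRR = $4,863.93 / $3,150.00 - 1
Ratio: 1.544105 - 1 = 0.544105
IRR = 54.4105%

54.4105%


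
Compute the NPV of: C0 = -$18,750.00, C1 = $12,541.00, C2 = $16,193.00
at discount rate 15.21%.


Formula: NPV = C0 + C1/(1+r) + C2/(1+r)^2
Discount C1: $12,541.00 / (1 + 0.1521) = $10,885.34
Discount C2: $16,193.00 / (1 + 0.1521)^2 = $12,199.64
NPV = -$18,750.00 + $10,885.34 + $12,199.64 = $4,334.98

$4,334.98


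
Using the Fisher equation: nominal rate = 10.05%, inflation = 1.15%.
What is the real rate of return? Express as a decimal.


Formula: (1 + r_real) = (1 + r_nom) / (1 + inflation)
Substituting: (1 + r_real) = 1.1005 / 1.0115
(1 + r_real) = 1.087988
r_real = 1.087988 - 1 = 0.087988

0.087988


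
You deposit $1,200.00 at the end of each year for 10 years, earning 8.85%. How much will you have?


Formula: FV = PMT * ((1+r)^n - 1) / r
Growth factor: (1 + 0.0885)^10 = 2.334986
Numerator: 2.334986 - 1 = 1.334986
FV = $1,200.00 * 1.334986 / 0.0885 = $18,101.51

$18,101.51


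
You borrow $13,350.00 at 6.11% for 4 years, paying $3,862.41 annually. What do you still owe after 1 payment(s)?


Formula: Balance = PV*(1+r)^k - PMT*((1+r)^k - 1)/r
Growth: (1 + 0.0611)^1 = 1.0611
Accumulated factor: ((1+r)^k - 1)/r = 1.0
Balance = $13,350.00 * 1.0611 - $3,862.41 * 1.0
Balance = $10,303.28

$10,303.28


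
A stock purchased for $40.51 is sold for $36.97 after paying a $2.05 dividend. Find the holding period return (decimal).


Formula: HPR = (P1 - P0 + D) / P0
Gain: $36.97 - $40.51 + $2.05 = -$1.49
HPR = -$1.49 / $40.51 = -0.0368

-0.0368


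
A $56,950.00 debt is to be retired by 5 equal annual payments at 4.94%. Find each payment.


Formula: PMT = PV * r / (1 - (1+r)^(-n))
Denominator: 1 - (1 + 0.0494)^(-5) = 0.214231
Numerator: $56,950.00 * 0.0494 = 2813.33
PMT = 2813.33 / 0.214231 = $13,132.21

$13,132.21


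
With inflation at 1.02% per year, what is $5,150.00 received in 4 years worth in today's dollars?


Formula: Real value = nominal / (1 + inflation)^years
Price level: (1 + 0.0102)^4 = 1.041428
Real value = $5,150.00 / 1.041428 = $4,945.13

$4,945.13


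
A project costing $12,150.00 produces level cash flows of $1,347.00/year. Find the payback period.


Formula: Payback = investment / annual cash flow
Substituting: Payback = $12,150.00 / $1,347.00
Payback = 9.02 years

9.02 years


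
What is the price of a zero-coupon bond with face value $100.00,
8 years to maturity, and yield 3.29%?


Formula: Price = FV / (1 + r)^n
Substituting: Price = $100.00 / (1 + 0.0329)^8
Discount factor: (1.0329)^8 = 1.295586
Price = $100.00 / 1.295586 = $77.19

$77.19


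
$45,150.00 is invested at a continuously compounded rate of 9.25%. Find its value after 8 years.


Formula: FV = P * e^(r*t)
Exponent: r*t = 0.0925 * 8 = 0.74
e^(0.74) = 2.095936
FV = $45,150.00 * 2.095936 = $94,631.49

$94,631.49


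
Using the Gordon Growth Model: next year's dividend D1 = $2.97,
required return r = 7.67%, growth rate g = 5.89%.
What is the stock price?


Formula: P = D1 / (r - g)
Spread: r - g = 0.0767 - 0.0589 = 0.0178
Substituting: P = $2.97 / 0.0178
P = $166.85

$166.85


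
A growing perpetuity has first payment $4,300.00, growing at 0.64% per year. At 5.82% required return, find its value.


Formula: PV = C / (r - g)
Spread: r - g = 0.0582 - 0.0064 = 0.0518
Substituting: PV = $4,300.00 / 0.0518
PV = $83,011.58

$83,011.58


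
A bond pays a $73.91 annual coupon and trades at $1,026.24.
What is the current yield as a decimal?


Formula: Current yield = annual coupon / price
Substituting: CY = $73.91 / $1,026.24
CY = 0.07202

0.07202


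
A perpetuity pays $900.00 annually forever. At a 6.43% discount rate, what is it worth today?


Formula: PV = C / r
Substituting: PV = $900.00 / 0.0643
PV = $13,996.89

$13,996.89


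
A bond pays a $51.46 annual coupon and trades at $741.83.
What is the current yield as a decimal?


Formula: Current yield = annual coupon / price
Substituting: CY = $51.46 / $741.83
CY = 0.069369

0.069369
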